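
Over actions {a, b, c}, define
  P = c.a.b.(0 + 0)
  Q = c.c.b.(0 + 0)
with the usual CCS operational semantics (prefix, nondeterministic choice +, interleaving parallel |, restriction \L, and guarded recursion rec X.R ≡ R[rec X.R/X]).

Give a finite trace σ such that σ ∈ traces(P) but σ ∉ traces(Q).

ca

P's transition system — 4 states:
  u0 = c.a.b.(0 + 0) :: -c-> u1
  u1 = a.b.(0 + 0) :: -a-> u2
  u2 = b.(0 + 0) :: -b-> u3
  u3 = 0 + 0 :: stopped
Q's transition system — 4 states:
  v0 = c.c.b.(0 + 0) :: -c-> v1
  v1 = c.b.(0 + 0) :: -c-> v2
  v2 = b.(0 + 0) :: -b-> v3
  v3 = 0 + 0 :: stopped
Run σ = ⟨ca⟩ on P: start {u0}
  [1] c ⇒ {u1}
  [2] a ⇒ {u2}
  ✓ P
Run σ = ⟨ca⟩ on Q: start {v0}
  [1] c ⇒ {v1}
  [2] a ⇒ ∅  — Q cannot continue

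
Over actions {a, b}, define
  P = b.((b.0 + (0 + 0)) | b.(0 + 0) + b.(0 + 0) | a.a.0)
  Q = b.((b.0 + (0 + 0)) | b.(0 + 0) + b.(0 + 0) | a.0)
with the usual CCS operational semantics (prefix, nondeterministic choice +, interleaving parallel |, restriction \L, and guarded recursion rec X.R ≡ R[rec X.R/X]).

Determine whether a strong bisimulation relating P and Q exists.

P's transition system — 10 states:
  p0 = b.((b.0 + (0 + 0)) | b.(0 + 0) + b.(0 + 0) | a.a.0) → =b=> p1
  p1 = (b.0 + (0 + 0)) | b.(0 + 0) + b.(0 + 0) | a.a.0 → =a=> p2, =b=> p3, =b=> p4, =b=> p5
  p2 = b.(0 + 0) | a.0 → =a=> p6, =b=> p7
  p3 = (0 + 0) | a.a.0 → =a=> p7
  p4 = (b.0 + (0 + 0)) | (0 + 0) → =b=> p8
  p5 = 0 | b.(0 + 0) → =b=> p8
  p6 = b.(0 + 0) | 0 → =b=> p9
  p7 = (0 + 0) | a.0 → =a=> p9
  p8 = 0 | (0 + 0) → ∅
  p9 = (0 + 0) | 0 → ∅
Q's transition system — 8 states:
  q0 = b.((b.0 + (0 + 0)) | b.(0 + 0) + b.(0 + 0) | a.0) → =b=> q1
  q1 = (b.0 + (0 + 0)) | b.(0 + 0) + b.(0 + 0) | a.0 → =a=> q2, =b=> q3, =b=> q4, =b=> q5
  q2 = b.(0 + 0) | 0 → =b=> q6
  q3 = (0 + 0) | a.0 → =a=> q6
  q4 = (b.0 + (0 + 0)) | (0 + 0) → =b=> q7
  q5 = 0 | b.(0 + 0) → =b=> q7
  q6 = (0 + 0) | 0 → ∅
  q7 = 0 | (0 + 0) → ∅
Coarsest stable partition (strong bisimilarity classes):
  B0 = {p0}
  B1 = {p1}
  B2 = {p3}
  B3 = {p7, q3}
  B4 = {p8, p9, q6, q7}
  B5 = {p4, p5, p6, q2, q4, q5}
  B6 = {p2}
  B7 = {q0}
  B8 = {q1}
p0 ∈ B0, q0 ∈ B7 → different blocks

P ≁ Q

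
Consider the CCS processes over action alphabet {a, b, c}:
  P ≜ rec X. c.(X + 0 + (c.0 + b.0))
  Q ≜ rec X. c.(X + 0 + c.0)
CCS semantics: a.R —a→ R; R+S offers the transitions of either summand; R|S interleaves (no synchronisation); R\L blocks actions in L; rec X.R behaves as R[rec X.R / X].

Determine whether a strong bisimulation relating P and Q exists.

P ≁ Q

LTS(P): 3 reachable states
  p0 = rec X. c.(X + 0 + (c.0 + b.0)) ⊢ --c--▸ p1
  p1 = (rec X. c.(X + 0 + (c.0 + b.0))) + 0 + (c.0 + b.0) ⊢ --b--▸ p2, --c--▸ p1, --c--▸ p2
  p2 = 0 ⊢ stopped
LTS(Q): 3 reachable states
  q0 = rec X. c.(X + 0 + c.0) ⊢ --c--▸ q1
  q1 = (rec X. c.(X + 0 + c.0)) + 0 + c.0 ⊢ --c--▸ q1, --c--▸ q2
  q2 = 0 ⊢ stopped
Partition-refinement fixed point:
  B0 = {p0}
  B1 = {p1}
  B2 = {p2, q2}
  B3 = {q0}
  B4 = {q1}
p0 ∈ B0, q0 ∈ B3 → different blocks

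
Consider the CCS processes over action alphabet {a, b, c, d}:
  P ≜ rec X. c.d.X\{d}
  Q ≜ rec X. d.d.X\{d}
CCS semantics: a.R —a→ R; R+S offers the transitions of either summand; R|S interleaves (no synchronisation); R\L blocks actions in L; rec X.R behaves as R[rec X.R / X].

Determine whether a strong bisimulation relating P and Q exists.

not bisimilar

LTS(P): 4 reachable states
  m0 = rec X. c.d.X\{d} :: —c→ m1
  m1 = d.(rec X. c.d.X\{d})\{d} :: —d→ m2
  m2 = (rec X. c.d.X\{d})\{d} :: —c→ m3
  m3 = (d.(rec X. c.d.X\{d})\{d})\{d} :: ·
LTS(Q): 3 reachable states
  n0 = rec X. d.d.X\{d} :: —d→ n1
  n1 = d.(rec X. d.d.X\{d})\{d} :: —d→ n2
  n2 = (rec X. d.d.X\{d})\{d} :: ·
Coarsest stable partition (strong bisimilarity classes):
  B0 = {m0}
  B1 = {m1}
  B2 = {m2}
  B3 = {m3, n2}
  B4 = {n0}
  B5 = {n1}
m0 ∈ B0, n0 ∈ B4 → different blocks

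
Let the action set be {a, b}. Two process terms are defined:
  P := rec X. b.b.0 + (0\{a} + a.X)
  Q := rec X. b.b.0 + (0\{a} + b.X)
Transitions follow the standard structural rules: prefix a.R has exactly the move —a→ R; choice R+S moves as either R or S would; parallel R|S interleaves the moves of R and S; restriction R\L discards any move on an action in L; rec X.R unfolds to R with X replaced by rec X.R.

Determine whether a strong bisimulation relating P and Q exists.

NO

Reachable graph of P (3 states):
  m0 = rec X. b.b.0 + (0\{a} + a.X) | --a--▸ m0, --b--▸ m1
  m1 = b.0 | --b--▸ m2
  m2 = 0 | ·
Reachable graph of Q (3 states):
  n0 = rec X. b.b.0 + (0\{a} + b.X) | --b--▸ n0, --b--▸ n1
  n1 = b.0 | --b--▸ n2
  n2 = 0 | ·
Bisimilarity quotient blocks:
  B0 = {m0}
  B1 = {m1, n1}
  B2 = {m2, n2}
  B3 = {n0}
m0 ∈ B0, n0 ∈ B3 → different blocks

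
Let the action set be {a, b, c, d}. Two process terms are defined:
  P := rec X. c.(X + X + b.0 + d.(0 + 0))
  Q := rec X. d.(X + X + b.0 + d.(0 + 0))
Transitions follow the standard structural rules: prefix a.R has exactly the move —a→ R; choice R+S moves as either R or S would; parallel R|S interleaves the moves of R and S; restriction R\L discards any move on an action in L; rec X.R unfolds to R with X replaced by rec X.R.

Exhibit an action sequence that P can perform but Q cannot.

Reachable graph of P (4 states):
  s0 = rec X. c.(X + X + b.0 + d.(0 + 0)) has moves --c--▸ s1
  s1 = (rec X. c.(X + X + b.0 + d.(0 + 0))) + (rec X. c.(X + X + b.0 + d.(0 + 0))) + b.0 + d.(0 + 0) has moves --b--▸ s2, --c--▸ s1, --d--▸ s3
  s2 = 0 has moves (no moves)
  s3 = 0 + 0 has moves (no moves)
Reachable graph of Q (4 states):
  t0 = rec X. d.(X + X + b.0 + d.(0 + 0)) has moves --d--▸ t1
  t1 = (rec X. d.(X + X + b.0 + d.(0 + 0))) + (rec X. d.(X + X + b.0 + d.(0 + 0))) + b.0 + d.(0 + 0) has moves --b--▸ t2, --d--▸ t1, --d--▸ t3
  t2 = 0 has moves (no moves)
  t3 = 0 + 0 has moves (no moves)
Trace ⟨c⟩ through P, begin at {s0}:
  after c @ step 1: {s1}
  P completes σ.
Trace ⟨c⟩ through Q, begin at {t0}:
  after c @ step 1: ∅  — Q cannot continue

c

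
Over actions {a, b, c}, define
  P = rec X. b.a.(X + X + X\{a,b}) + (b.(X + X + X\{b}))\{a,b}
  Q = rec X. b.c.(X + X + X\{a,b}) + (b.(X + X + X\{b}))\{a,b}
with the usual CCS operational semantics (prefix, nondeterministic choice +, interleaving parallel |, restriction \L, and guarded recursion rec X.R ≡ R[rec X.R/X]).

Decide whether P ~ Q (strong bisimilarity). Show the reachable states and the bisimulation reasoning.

P ≁ Q

Reachable graph of P (3 states):
  u0 = rec X. b.a.(X + X + X\{a,b}) + (b.(X + X + X\{b}))\{a,b} :: =b=> u1
  u1 = a.((rec X. b.a.(X + X + X\{a,b}) + (b.(X + X + X\{b}))\{a,b}) + (rec X. b.a.(X + X + X\{a,b}) + (b.(X + X + X\{b}))\{a,b}) + (rec X. b.a.(X + X + X\{a,b}) + (b.(X + X + X\{b}))\{a,b})\{a,b}) :: =a=> u2
  u2 = (rec X. b.a.(X + X + X\{a,b}) + (b.(X + X + X\{b}))\{a,b}) + (rec X. b.a.(X + X + X\{a,b}) + (b.(X + X + X\{b}))\{a,b}) + (rec X. b.a.(X + X + X\{a,b}) + (b.(X + X + X\{b}))\{a,b})\{a,b} :: =b=> u1
Reachable graph of Q (3 states):
  v0 = rec X. b.c.(X + X + X\{a,b}) + (b.(X + X + X\{b}))\{a,b} :: =b=> v1
  v1 = c.((rec X. b.c.(X + X + X\{a,b}) + (b.(X + X + X\{b}))\{a,b}) + (rec X. b.c.(X + X + X\{a,b}) + (b.(X + X + X\{b}))\{a,b}) + (rec X. b.c.(X + X + X\{a,b}) + (b.(X + X + X\{b}))\{a,b})\{a,b}) :: =c=> v2
  v2 = (rec X. b.c.(X + X + X\{a,b}) + (b.(X + X + X\{b}))\{a,b}) + (rec X. b.c.(X + X + X\{a,b}) + (b.(X + X + X\{b}))\{a,b}) + (rec X. b.c.(X + X + X\{a,b}) + (b.(X + X + X\{b}))\{a,b})\{a,b} :: =b=> v1
Coarsest stable partition (strong bisimilarity classes):
  B0 = {u0, u2}
  B1 = {u1}
  B2 = {v0, v2}
  B3 = {v1}
u0 ∈ B0, v0 ∈ B2 → different blocks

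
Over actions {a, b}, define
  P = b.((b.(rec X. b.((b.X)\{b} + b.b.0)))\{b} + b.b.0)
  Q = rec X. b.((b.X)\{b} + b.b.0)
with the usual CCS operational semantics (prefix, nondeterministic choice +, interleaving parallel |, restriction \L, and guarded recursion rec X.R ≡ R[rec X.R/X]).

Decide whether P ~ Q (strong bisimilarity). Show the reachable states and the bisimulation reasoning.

Reachable graph of P (4 states):
  p0 = b.((b.(rec X. b.((b.X)\{b} + b.b.0)))\{b} + b.b.0) | ··b··> p1
  p1 = (b.(rec X. b.((b.X)\{b} + b.b.0)))\{b} + b.b.0 | ··b··> p2
  p2 = b.0 | ··b··> p3
  p3 = 0 | ∅
Reachable graph of Q (4 states):
  q0 = rec X. b.((b.X)\{b} + b.b.0) | ··b··> q1
  q1 = (b.(rec X. b.((b.X)\{b} + b.b.0)))\{b} + b.b.0 | ··b··> q2
  q2 = b.0 | ··b··> q3
  q3 = 0 | ∅
Partition-refinement fixed point:
  B0 = {p0, q0}
  B1 = {p1, q1}
  B2 = {p2, q2}
  B3 = {p3, q3}
p0 ∈ B0, q0 ∈ B0 → same block

bisimilar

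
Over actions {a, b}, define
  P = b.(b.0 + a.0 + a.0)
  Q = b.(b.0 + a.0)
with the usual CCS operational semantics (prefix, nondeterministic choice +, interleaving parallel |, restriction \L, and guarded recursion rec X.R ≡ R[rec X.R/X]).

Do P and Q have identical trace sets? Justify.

traces(P) = traces(Q)

P's transition system — 3 states:
  s0 = b.(b.0 + a.0 + a.0) :: =b=> s1
  s1 = b.0 + a.0 + a.0 :: =a=> s2, =b=> s2
  s2 = 0 :: (no moves)
Q's transition system — 3 states:
  t0 = b.(b.0 + a.0) :: =b=> t1
  t1 = b.0 + a.0 :: =a=> t2, =b=> t2
  t2 = 0 :: (no moves)
Bisimilarity quotient blocks:
  B0 = {s0, t0}
  B1 = {s1, t1}
  B2 = {s2, t2}
s0 ∈ B0, t0 ∈ B0 → same block
Bisimilar ⇒ trace-equivalent.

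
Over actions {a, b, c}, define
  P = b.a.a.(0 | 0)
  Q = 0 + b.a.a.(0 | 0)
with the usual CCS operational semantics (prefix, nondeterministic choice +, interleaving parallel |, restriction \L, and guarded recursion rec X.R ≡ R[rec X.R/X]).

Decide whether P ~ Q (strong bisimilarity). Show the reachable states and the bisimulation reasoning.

YES

P's transition system — 4 states:
  s0 = b.a.a.(0 | 0) has moves --b--▸ s1
  s1 = a.a.(0 | 0) has moves --a--▸ s2
  s2 = a.(0 | 0) has moves --a--▸ s3
  s3 = 0 | 0 has moves stopped
Q's transition system — 4 states:
  t0 = 0 + b.a.a.(0 | 0) has moves --b--▸ t1
  t1 = a.a.(0 | 0) has moves --a--▸ t2
  t2 = a.(0 | 0) has moves --a--▸ t3
  t3 = 0 | 0 has moves stopped
Bisimilarity quotient blocks:
  B0 = {s0, t0}
  B1 = {s1, t1}
  B2 = {s2, t2}
  B3 = {s3, t3}
s0 ∈ B0, t0 ∈ B0 → same block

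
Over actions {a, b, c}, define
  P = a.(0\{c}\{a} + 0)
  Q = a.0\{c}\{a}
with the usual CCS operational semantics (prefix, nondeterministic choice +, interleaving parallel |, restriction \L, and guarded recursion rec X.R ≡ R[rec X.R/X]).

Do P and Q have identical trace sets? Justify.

Reachable graph of P (2 states):
  m0 = a.(0\{c}\{a} + 0) → ··a··> m1
  m1 = 0\{c}\{a} + 0 → ∅
Reachable graph of Q (2 states):
  n0 = a.0\{c}\{a} → ··a··> n1
  n1 = 0\{c}\{a} → ∅
Partition-refinement fixed point:
  B0 = {m0, n0}
  B1 = {m1, n1}
m0 ∈ B0, n0 ∈ B0 → same block
Bisimilar ⇒ trace-equivalent.

trace-equivalent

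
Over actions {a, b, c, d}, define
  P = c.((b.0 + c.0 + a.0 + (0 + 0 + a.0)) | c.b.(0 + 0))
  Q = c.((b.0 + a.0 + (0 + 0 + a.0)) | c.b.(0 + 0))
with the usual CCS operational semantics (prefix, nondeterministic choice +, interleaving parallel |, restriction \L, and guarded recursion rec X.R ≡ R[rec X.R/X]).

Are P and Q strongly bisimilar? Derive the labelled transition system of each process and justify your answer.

P ≁ Q

LTS(P): 7 reachable states
  m0 = c.((b.0 + c.0 + a.0 + (0 + 0 + a.0)) | c.b.(0 + 0)) → -c-> m1
  m1 = (b.0 + c.0 + a.0 + (0 + 0 + a.0)) | c.b.(0 + 0) → -a-> m2, -b-> m2, -c-> m2, -c-> m3
  m2 = 0 | c.b.(0 + 0) → -c-> m4
  m3 = (b.0 + c.0 + a.0 + (0 + 0 + a.0)) | b.(0 + 0) → -a-> m4, -b-> m4, -b-> m5, -c-> m4
  m4 = 0 | b.(0 + 0) → -b-> m6
  m5 = (b.0 + c.0 + a.0 + (0 + 0 + a.0)) | (0 + 0) → -a-> m6, -b-> m6, -c-> m6
  m6 = 0 | (0 + 0) → (no moves)
LTS(Q): 7 reachable states
  n0 = c.((b.0 + a.0 + (0 + 0 + a.0)) | c.b.(0 + 0)) → -c-> n1
  n1 = (b.0 + a.0 + (0 + 0 + a.0)) | c.b.(0 + 0) → -a-> n2, -b-> n2, -c-> n3
  n2 = 0 | c.b.(0 + 0) → -c-> n4
  n3 = (b.0 + a.0 + (0 + 0 + a.0)) | b.(0 + 0) → -a-> n4, -b-> n4, -b-> n5
  n4 = 0 | b.(0 + 0) → -b-> n6
  n5 = (b.0 + a.0 + (0 + 0 + a.0)) | (0 + 0) → -a-> n6, -b-> n6
  n6 = 0 | (0 + 0) → (no moves)
Bisimilarity quotient blocks:
  B0 = {m0}
  B1 = {m1}
  B2 = {m2, n2}
  B3 = {m4, n4}
  B4 = {m6, n6}
  B5 = {m3}
  B6 = {m5}
  B7 = {n0}
  B8 = {n1}
  B9 = {n3}
  B10 = {n5}
m0 ∈ B0, n0 ∈ B7 → different blocks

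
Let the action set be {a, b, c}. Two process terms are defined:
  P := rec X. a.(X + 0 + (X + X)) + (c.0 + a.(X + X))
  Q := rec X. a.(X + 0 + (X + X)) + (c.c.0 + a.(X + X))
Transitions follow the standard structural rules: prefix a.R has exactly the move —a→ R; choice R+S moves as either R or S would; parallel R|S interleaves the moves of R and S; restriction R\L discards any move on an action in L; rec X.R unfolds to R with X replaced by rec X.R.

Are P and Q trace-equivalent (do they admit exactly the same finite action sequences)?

traces(P) ≠ traces(Q) — witness ⟨cc⟩

Reachable graph of P (4 states):
  p0 = rec X. a.(X + 0 + (X + X)) + (c.0 + a.(X + X)) has moves --a--▸ p1, --a--▸ p2, --c--▸ p3
  p1 = (rec X. a.(X + 0 + (X + X)) + (c.0 + a.(X + X))) + (rec X. a.(X + 0 + (X + X)) + (c.0 + a.(X + X))) has moves --a--▸ p1, --a--▸ p2, --c--▸ p3
  p2 = (rec X. a.(X + 0 + (X + X)) + (c.0 + a.(X + X))) + 0 + ((rec X. a.(X + 0 + (X + X)) + (c.0 + a.(X + X))) + (rec X. a.(X + 0 + (X + X)) + (c.0 + a.(X + X)))) has moves --a--▸ p1, --a--▸ p2, --c--▸ p3
  p3 = 0 has moves ∅
Reachable graph of Q (5 states):
  q0 = rec X. a.(X + 0 + (X + X)) + (c.c.0 + a.(X + X)) has moves --a--▸ q1, --a--▸ q2, --c--▸ q3
  q1 = (rec X. a.(X + 0 + (X + X)) + (c.c.0 + a.(X + X))) + (rec X. a.(X + 0 + (X + X)) + (c.c.0 + a.(X + X))) has moves --a--▸ q1, --a--▸ q2, --c--▸ q3
  q2 = (rec X. a.(X + 0 + (X + X)) + (c.c.0 + a.(X + X))) + 0 + ((rec X. a.(X + 0 + (X + X)) + (c.c.0 + a.(X + X))) + (rec X. a.(X + 0 + (X + X)) + (c.c.0 + a.(X + X)))) has moves --a--▸ q1, --a--▸ q2, --c--▸ q3
  q3 = c.0 has moves --c--▸ q4
  q4 = 0 has moves ∅
Executing cc from Q (initial set {q0}):
  after c @ step 1: {q3}
  after c @ step 2: {q4}
  Q completes σ.
Executing cc from P (initial set {p0}):
  after c @ step 1: {p3}
  after c @ step 2: ∅  — P cannot continue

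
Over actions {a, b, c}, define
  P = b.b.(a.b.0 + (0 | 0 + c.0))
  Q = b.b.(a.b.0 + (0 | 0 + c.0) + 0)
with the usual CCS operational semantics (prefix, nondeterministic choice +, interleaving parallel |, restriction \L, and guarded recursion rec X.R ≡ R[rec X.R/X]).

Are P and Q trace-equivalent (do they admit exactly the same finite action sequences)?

P's transition system — 5 states:
  s0 = b.b.(a.b.0 + (0 | 0 + c.0)) :: --b--▸ s1
  s1 = b.(a.b.0 + (0 | 0 + c.0)) :: --b--▸ s2
  s2 = a.b.0 + (0 | 0 + c.0) :: --a--▸ s3, --c--▸ s4
  s3 = b.0 :: --b--▸ s4
  s4 = 0 :: ·
Q's transition system — 5 states:
  t0 = b.b.(a.b.0 + (0 | 0 + c.0) + 0) :: --b--▸ t1
  t1 = b.(a.b.0 + (0 | 0 + c.0) + 0) :: --b--▸ t2
  t2 = a.b.0 + (0 | 0 + c.0) + 0 :: --a--▸ t3, --c--▸ t4
  t3 = b.0 :: --b--▸ t4
  t4 = 0 :: ·
Coarsest stable partition (strong bisimilarity classes):
  B0 = {s0, t0}
  B1 = {s1, t1}
  B2 = {s2, t2}
  B3 = {s3, t3}
  B4 = {s4, t4}
s0 ∈ B0, t0 ∈ B0 → same block
Bisimilar ⇒ trace-equivalent.

trace-equivalent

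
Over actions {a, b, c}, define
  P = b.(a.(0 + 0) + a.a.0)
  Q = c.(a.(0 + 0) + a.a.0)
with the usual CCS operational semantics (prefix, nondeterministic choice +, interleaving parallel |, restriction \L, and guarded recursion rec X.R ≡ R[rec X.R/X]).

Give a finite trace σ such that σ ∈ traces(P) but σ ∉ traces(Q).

LTS(P): 5 reachable states
  u0 = b.(a.(0 + 0) + a.a.0) has moves -b-> u1
  u1 = a.(0 + 0) + a.a.0 has moves -a-> u2, -a-> u3
  u2 = 0 + 0 has moves (no moves)
  u3 = a.0 has moves -a-> u4
  u4 = 0 has moves (no moves)
LTS(Q): 5 reachable states
  v0 = c.(a.(0 + 0) + a.a.0) has moves -c-> v1
  v1 = a.(0 + 0) + a.a.0 has moves -a-> v2, -a-> v3
  v2 = 0 + 0 has moves (no moves)
  v3 = a.0 has moves -a-> v4
  v4 = 0 has moves (no moves)
Trace ⟨b⟩ through P, begin at {u0}:
  [1] b ⇒ {u1}
  ✓ P
Trace ⟨b⟩ through Q, begin at {v0}:
  [1] b ⇒ ∅  — Q cannot continue

b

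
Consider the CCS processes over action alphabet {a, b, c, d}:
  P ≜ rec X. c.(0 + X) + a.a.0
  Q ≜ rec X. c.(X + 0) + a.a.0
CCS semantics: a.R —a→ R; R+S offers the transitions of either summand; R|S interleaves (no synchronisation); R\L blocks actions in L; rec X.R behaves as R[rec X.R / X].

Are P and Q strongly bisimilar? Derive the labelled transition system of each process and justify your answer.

Reachable graph of P (4 states):
  m0 = rec X. c.(0 + X) + a.a.0 | —a→ m1, —c→ m2
  m1 = a.0 | —a→ m3
  m2 = 0 + (rec X. c.(0 + X) + a.a.0) | —a→ m1, —c→ m2
  m3 = 0 | ·
Reachable graph of Q (4 states):
  n0 = rec X. c.(X + 0) + a.a.0 | —a→ n1, —c→ n2
  n1 = a.0 | —a→ n3
  n2 = (rec X. c.(X + 0) + a.a.0) + 0 | —a→ n1, —c→ n2
  n3 = 0 | ·
Bisimilarity quotient blocks:
  B0 = {m0, m2, n0, n2}
  B1 = {m1, n1}
  B2 = {m3, n3}
m0 ∈ B0, n0 ∈ B0 → same block

bisimilar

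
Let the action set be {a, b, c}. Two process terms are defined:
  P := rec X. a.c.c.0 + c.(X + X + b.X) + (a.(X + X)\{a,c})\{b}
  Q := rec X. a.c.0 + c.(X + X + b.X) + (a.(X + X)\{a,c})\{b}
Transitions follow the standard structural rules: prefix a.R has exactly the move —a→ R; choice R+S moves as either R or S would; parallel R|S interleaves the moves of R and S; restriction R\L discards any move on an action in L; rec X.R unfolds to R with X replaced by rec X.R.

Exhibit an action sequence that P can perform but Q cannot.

acc

P's transition system — 6 states:
  m0 = rec X. a.c.c.0 + c.(X + X + b.X) + (a.(X + X)\{a,c})\{b} :: =a=> m1, =a=> m2, =c=> m3
  m1 = ((rec X. a.c.c.0 + c.(X + X + b.X) + (a.(X + X)\{a,c})\{b}) + (rec X. a.c.c.0 + c.(X + X + b.X) + (a.(X + X)\{a,c})\{b}))\{a,c}\{b} :: deadlocked
  m2 = c.c.0 :: =c=> m4
  m3 = (rec X. a.c.c.0 + c.(X + X + b.X) + (a.(X + X)\{a,c})\{b}) + (rec X. a.c.c.0 + c.(X + X + b.X) + (a.(X + X)\{a,c})\{b}) + b.(rec X. a.c.c.0 + c.(X + X + b.X) + (a.(X + X)\{a,c})\{b}) :: =a=> m1, =a=> m2, =b=> m0, =c=> m3
  m4 = c.0 :: =c=> m5
  m5 = 0 :: deadlocked
Q's transition system — 5 states:
  n0 = rec X. a.c.0 + c.(X + X + b.X) + (a.(X + X)\{a,c})\{b} :: =a=> n1, =a=> n2, =c=> n3
  n1 = ((rec X. a.c.0 + c.(X + X + b.X) + (a.(X + X)\{a,c})\{b}) + (rec X. a.c.0 + c.(X + X + b.X) + (a.(X + X)\{a,c})\{b}))\{a,c}\{b} :: deadlocked
  n2 = c.0 :: =c=> n4
  n3 = (rec X. a.c.0 + c.(X + X + b.X) + (a.(X + X)\{a,c})\{b}) + (rec X. a.c.0 + c.(X + X + b.X) + (a.(X + X)\{a,c})\{b}) + b.(rec X. a.c.0 + c.(X + X + b.X) + (a.(X + X)\{a,c})\{b}) :: =a=> n1, =a=> n2, =b=> n0, =c=> n3
  n4 = 0 :: deadlocked
Trace ⟨acc⟩ through P, begin at {m0}:
  after a @ step 1: {m1, m2}
  after c @ step 2: {m4}
  after c @ step 3: {m5}
  ✓ P
Trace ⟨acc⟩ through Q, begin at {n0}:
  after a @ step 1: {n1, n2}
  after c @ step 2: {n4}
  after c @ step 3: ∅ (Q stuck)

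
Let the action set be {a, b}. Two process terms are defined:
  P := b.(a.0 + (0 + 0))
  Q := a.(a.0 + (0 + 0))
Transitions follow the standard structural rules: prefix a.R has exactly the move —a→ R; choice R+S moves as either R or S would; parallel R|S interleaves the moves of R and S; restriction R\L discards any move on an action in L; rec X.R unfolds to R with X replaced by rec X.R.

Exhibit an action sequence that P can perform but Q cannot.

b

Reachable graph of P (3 states):
  u0 = b.(a.0 + (0 + 0)) has moves ··b··> u1
  u1 = a.0 + (0 + 0) has moves ··a··> u2
  u2 = 0 has moves ·
Reachable graph of Q (3 states):
  v0 = a.(a.0 + (0 + 0)) has moves ··a··> v1
  v1 = a.0 + (0 + 0) has moves ··a··> v2
  v2 = 0 has moves ·
Trace ⟨b⟩ through P, begin at {u0}:
  after b @ step 1: {u1}
  ✓ P
Trace ⟨b⟩ through Q, begin at {v0}:
  after b @ step 1: ∅  — Q cannot continue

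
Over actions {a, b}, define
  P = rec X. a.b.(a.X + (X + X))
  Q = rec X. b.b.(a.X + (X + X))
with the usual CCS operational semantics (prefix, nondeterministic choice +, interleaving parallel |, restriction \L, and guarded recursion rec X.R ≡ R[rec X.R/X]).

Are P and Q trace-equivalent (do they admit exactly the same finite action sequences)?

P's transition system — 3 states:
  s0 = rec X. a.b.(a.X + (X + X)) → ··a··> s1
  s1 = b.(a.(rec X. a.b.(a.X + (X + X))) + ((rec X. a.b.(a.X + (X + X))) + (rec X. a.b.(a.X + (X + X))))) → ··b··> s2
  s2 = a.(rec X. a.b.(a.X + (X + X))) + ((rec X. a.b.(a.X + (X + X))) + (rec X. a.b.(a.X + (X + X)))) → ··a··> s0, ··a··> s1
Q's transition system — 3 states:
  t0 = rec X. b.b.(a.X + (X + X)) → ··b··> t1
  t1 = b.(a.(rec X. b.b.(a.X + (X + X))) + ((rec X. b.b.(a.X + (X + X))) + (rec X. b.b.(a.X + (X + X))))) → ··b··> t2
  t2 = a.(rec X. b.b.(a.X + (X + X))) + ((rec X. b.b.(a.X + (X + X))) + (rec X. b.b.(a.X + (X + X)))) → ··a··> t0, ··b··> t1
Run σ = ⟨a⟩ on P: start {s0}
  after a @ step 1: {s1}
  P completes σ.
Run σ = ⟨a⟩ on Q: start {t0}
  after a @ step 1: ∅  — Q cannot continue

NO — witness ⟨a⟩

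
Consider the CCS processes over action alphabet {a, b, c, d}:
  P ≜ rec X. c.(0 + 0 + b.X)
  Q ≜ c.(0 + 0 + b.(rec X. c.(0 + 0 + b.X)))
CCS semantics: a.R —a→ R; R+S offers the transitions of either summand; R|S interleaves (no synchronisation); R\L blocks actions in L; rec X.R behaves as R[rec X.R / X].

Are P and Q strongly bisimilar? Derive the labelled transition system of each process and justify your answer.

bisimilar

P's transition system — 2 states:
  m0 = rec X. c.(0 + 0 + b.X) → -c-> m1
  m1 = 0 + 0 + b.(rec X. c.(0 + 0 + b.X)) → -b-> m0
Q's transition system — 3 states:
  n0 = c.(0 + 0 + b.(rec X. c.(0 + 0 + b.X))) → -c-> n1
  n1 = 0 + 0 + b.(rec X. c.(0 + 0 + b.X)) → -b-> n2
  n2 = rec X. c.(0 + 0 + b.X) → -c-> n1
Coarsest stable partition (strong bisimilarity classes):
  B0 = {m0, n0, n2}
  B1 = {m1, n1}
m0 ∈ B0, n0 ∈ B0 → same block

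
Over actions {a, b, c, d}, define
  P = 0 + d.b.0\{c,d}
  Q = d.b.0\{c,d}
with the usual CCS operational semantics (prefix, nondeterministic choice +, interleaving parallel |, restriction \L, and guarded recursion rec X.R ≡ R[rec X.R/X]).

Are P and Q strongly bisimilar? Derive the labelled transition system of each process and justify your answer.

P's transition system — 3 states:
  m0 = 0 + d.b.0\{c,d} :: =d=> m1
  m1 = b.0\{c,d} :: =b=> m2
  m2 = 0\{c,d} :: ·
Q's transition system — 3 states:
  n0 = d.b.0\{c,d} :: =d=> n1
  n1 = b.0\{c,d} :: =b=> n2
  n2 = 0\{c,d} :: ·
Coarsest stable partition (strong bisimilarity classes):
  B0 = {m0, n0}
  B1 = {m1, n1}
  B2 = {m2, n2}
m0 ∈ B0, n0 ∈ B0 → same block

YES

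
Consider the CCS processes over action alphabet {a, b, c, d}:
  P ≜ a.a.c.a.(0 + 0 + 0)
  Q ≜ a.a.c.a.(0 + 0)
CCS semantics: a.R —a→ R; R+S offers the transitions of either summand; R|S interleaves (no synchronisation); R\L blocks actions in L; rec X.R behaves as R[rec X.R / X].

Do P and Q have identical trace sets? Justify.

P's transition system — 5 states:
  m0 = a.a.c.a.(0 + 0 + 0) ⊢ --a--▸ m1
  m1 = a.c.a.(0 + 0 + 0) ⊢ --a--▸ m2
  m2 = c.a.(0 + 0 + 0) ⊢ --c--▸ m3
  m3 = a.(0 + 0 + 0) ⊢ --a--▸ m4
  m4 = 0 + 0 + 0 ⊢ (no moves)
Q's transition system — 5 states:
  n0 = a.a.c.a.(0 + 0) ⊢ --a--▸ n1
  n1 = a.c.a.(0 + 0) ⊢ --a--▸ n2
  n2 = c.a.(0 + 0) ⊢ --c--▸ n3
  n3 = a.(0 + 0) ⊢ --a--▸ n4
  n4 = 0 + 0 ⊢ (no moves)
Bisimilarity quotient blocks:
  B0 = {m0, n0}
  B1 = {m1, n1}
  B2 = {m2, n2}
  B3 = {m3, n3}
  B4 = {m4, n4}
m0 ∈ B0, n0 ∈ B0 → same block
Bisimilar ⇒ trace-equivalent.

YES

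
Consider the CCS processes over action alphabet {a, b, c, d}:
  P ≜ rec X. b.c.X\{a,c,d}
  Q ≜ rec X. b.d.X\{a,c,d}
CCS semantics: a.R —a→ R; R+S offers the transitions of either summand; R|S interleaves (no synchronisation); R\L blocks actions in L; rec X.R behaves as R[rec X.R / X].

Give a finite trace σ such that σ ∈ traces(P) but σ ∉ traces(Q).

P's transition system — 4 states:
  p0 = rec X. b.c.X\{a,c,d} :: ··b··> p1
  p1 = c.(rec X. b.c.X\{a,c,d})\{a,c,d} :: ··c··> p2
  p2 = (rec X. b.c.X\{a,c,d})\{a,c,d} :: ··b··> p3
  p3 = (c.(rec X. b.c.X\{a,c,d})\{a,c,d})\{a,c,d} :: stopped
Q's transition system — 4 states:
  q0 = rec X. b.d.X\{a,c,d} :: ··b··> q1
  q1 = d.(rec X. b.d.X\{a,c,d})\{a,c,d} :: ··d··> q2
  q2 = (rec X. b.d.X\{a,c,d})\{a,c,d} :: ··b··> q3
  q3 = (d.(rec X. b.d.X\{a,c,d})\{a,c,d})\{a,c,d} :: stopped
Trace ⟨bc⟩ through P, begin at {p0}:
  step 1 (b): {p1}
  step 2 (c): {p2}
  P completes σ.
Trace ⟨bc⟩ through Q, begin at {q0}:
  step 1 (b): {q1}
  step 2 (c): ∅ (Q stuck)

bc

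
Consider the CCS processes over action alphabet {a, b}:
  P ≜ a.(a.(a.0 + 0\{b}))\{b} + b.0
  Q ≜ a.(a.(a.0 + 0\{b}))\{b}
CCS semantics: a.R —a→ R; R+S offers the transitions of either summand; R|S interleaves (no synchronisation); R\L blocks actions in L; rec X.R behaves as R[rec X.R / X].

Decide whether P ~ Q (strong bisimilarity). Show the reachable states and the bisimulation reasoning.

NO

P's transition system — 5 states:
  m0 = a.(a.(a.0 + 0\{b}))\{b} + b.0 has moves =a=> m1, =b=> m2
  m1 = (a.(a.0 + 0\{b}))\{b} has moves =a=> m3
  m2 = 0 has moves ·
  m3 = (a.0 + 0\{b})\{b} has moves =a=> m4
  m4 = 0\{b} has moves ·
Q's transition system — 4 states:
  n0 = a.(a.(a.0 + 0\{b}))\{b} has moves =a=> n1
  n1 = (a.(a.0 + 0\{b}))\{b} has moves =a=> n2
  n2 = (a.0 + 0\{b})\{b} has moves =a=> n3
  n3 = 0\{b} has moves ·
Bisimilarity quotient blocks:
  B0 = {m0}
  B1 = {m1, n1}
  B2 = {m3, n2}
  B3 = {m2, m4, n3}
  B4 = {n0}
m0 ∈ B0, n0 ∈ B4 → different blocks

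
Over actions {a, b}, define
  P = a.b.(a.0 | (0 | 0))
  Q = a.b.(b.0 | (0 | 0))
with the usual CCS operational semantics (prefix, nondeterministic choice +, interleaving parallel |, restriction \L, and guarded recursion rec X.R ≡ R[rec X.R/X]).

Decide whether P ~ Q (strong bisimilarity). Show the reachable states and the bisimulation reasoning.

not bisimilar

Reachable graph of P (4 states):
  p0 = a.b.(a.0 | (0 | 0)) | =a=> p1
  p1 = b.(a.0 | (0 | 0)) | =b=> p2
  p2 = a.0 | (0 | 0) | =a=> p3
  p3 = 0 | (0 | 0) | deadlocked
Reachable graph of Q (4 states):
  q0 = a.b.(b.0 | (0 | 0)) | =a=> q1
  q1 = b.(b.0 | (0 | 0)) | =b=> q2
  q2 = b.0 | (0 | 0) | =b=> q3
  q3 = 0 | (0 | 0) | deadlocked
Coarsest stable partition (strong bisimilarity classes):
  B0 = {p0}
  B1 = {p1}
  B2 = {p2}
  B3 = {p3, q3}
  B4 = {q0}
  B5 = {q1}
  B6 = {q2}
p0 ∈ B0, q0 ∈ B4 → different blocks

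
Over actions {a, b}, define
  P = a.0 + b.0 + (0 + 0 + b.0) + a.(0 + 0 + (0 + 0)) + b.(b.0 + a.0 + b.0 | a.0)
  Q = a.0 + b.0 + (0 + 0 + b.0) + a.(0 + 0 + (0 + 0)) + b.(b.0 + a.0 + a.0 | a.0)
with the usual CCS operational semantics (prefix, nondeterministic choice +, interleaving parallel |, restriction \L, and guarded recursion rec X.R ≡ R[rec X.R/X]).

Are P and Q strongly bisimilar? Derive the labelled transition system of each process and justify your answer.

not bisimilar

LTS(P): 7 reachable states
  m0 = a.0 + b.0 + (0 + 0 + b.0) + a.(0 + 0 + (0 + 0)) + b.(b.0 + a.0 + b.0 | a.0) :: -a-> m1, -a-> m2, -b-> m1, -b-> m3
  m1 = 0 :: (no moves)
  m2 = 0 + 0 + (0 + 0) :: (no moves)
  m3 = b.0 + a.0 + b.0 | a.0 :: -a-> m1, -a-> m4, -b-> m1, -b-> m5
  m4 = b.0 | 0 :: -b-> m6
  m5 = 0 | a.0 :: -a-> m6
  m6 = 0 | 0 :: (no moves)
LTS(Q): 7 reachable states
  n0 = a.0 + b.0 + (0 + 0 + b.0) + a.(0 + 0 + (0 + 0)) + b.(b.0 + a.0 + a.0 | a.0) :: -a-> n1, -a-> n2, -b-> n1, -b-> n3
  n1 = 0 :: (no moves)
  n2 = 0 + 0 + (0 + 0) :: (no moves)
  n3 = b.0 + a.0 + a.0 | a.0 :: -a-> n1, -a-> n4, -a-> n5, -b-> n1
  n4 = 0 | a.0 :: -a-> n6
  n5 = a.0 | 0 :: -a-> n6
  n6 = 0 | 0 :: (no moves)
Coarsest stable partition (strong bisimilarity classes):
  B0 = {m0}
  B1 = {m3}
  B2 = {m1, m2, m6, n1, n2, n6}
  B3 = {m5, n4, n5}
  B4 = {m4}
  B5 = {n0}
  B6 = {n3}
m0 ∈ B0, n0 ∈ B5 → different blocks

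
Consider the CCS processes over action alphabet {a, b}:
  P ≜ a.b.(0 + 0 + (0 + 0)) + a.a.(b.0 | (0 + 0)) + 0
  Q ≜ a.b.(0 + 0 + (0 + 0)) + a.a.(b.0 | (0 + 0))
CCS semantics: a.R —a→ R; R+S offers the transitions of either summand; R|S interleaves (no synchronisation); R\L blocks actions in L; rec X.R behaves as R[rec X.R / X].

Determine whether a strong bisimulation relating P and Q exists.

bisimilar

LTS(P): 6 reachable states
  s0 = a.b.(0 + 0 + (0 + 0)) + a.a.(b.0 | (0 + 0)) + 0 | =a=> s1, =a=> s2
  s1 = a.(b.0 | (0 + 0)) | =a=> s3
  s2 = b.(0 + 0 + (0 + 0)) | =b=> s4
  s3 = b.0 | (0 + 0) | =b=> s5
  s4 = 0 + 0 + (0 + 0) | stopped
  s5 = 0 | (0 + 0) | stopped
LTS(Q): 6 reachable states
  t0 = a.b.(0 + 0 + (0 + 0)) + a.a.(b.0 | (0 + 0)) | =a=> t1, =a=> t2
  t1 = a.(b.0 | (0 + 0)) | =a=> t3
  t2 = b.(0 + 0 + (0 + 0)) | =b=> t4
  t3 = b.0 | (0 + 0) | =b=> t5
  t4 = 0 + 0 + (0 + 0) | stopped
  t5 = 0 | (0 + 0) | stopped
Coarsest stable partition (strong bisimilarity classes):
  B0 = {s0, t0}
  B1 = {s1, t1}
  B2 = {s2, s3, t2, t3}
  B3 = {s4, s5, t4, t5}
s0 ∈ B0, t0 ∈ B0 → same block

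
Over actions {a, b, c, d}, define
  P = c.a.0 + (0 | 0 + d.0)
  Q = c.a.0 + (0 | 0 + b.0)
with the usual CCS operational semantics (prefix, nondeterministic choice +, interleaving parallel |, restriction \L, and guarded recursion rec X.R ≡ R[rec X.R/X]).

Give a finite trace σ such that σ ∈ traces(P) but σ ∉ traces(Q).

d

LTS(P): 3 reachable states
  s0 = c.a.0 + (0 | 0 + d.0) has moves =c=> s1, =d=> s2
  s1 = a.0 has moves =a=> s2
  s2 = 0 has moves ·
LTS(Q): 3 reachable states
  t0 = c.a.0 + (0 | 0 + b.0) has moves =b=> t1, =c=> t2
  t1 = 0 has moves ·
  t2 = a.0 has moves =a=> t1
Trace ⟨d⟩ through P, begin at {s0}:
  after d @ step 1: {s2}
  — P admits the full trace.
Trace ⟨d⟩ through Q, begin at {t0}:
  after d @ step 1: ∅ (Q stuck)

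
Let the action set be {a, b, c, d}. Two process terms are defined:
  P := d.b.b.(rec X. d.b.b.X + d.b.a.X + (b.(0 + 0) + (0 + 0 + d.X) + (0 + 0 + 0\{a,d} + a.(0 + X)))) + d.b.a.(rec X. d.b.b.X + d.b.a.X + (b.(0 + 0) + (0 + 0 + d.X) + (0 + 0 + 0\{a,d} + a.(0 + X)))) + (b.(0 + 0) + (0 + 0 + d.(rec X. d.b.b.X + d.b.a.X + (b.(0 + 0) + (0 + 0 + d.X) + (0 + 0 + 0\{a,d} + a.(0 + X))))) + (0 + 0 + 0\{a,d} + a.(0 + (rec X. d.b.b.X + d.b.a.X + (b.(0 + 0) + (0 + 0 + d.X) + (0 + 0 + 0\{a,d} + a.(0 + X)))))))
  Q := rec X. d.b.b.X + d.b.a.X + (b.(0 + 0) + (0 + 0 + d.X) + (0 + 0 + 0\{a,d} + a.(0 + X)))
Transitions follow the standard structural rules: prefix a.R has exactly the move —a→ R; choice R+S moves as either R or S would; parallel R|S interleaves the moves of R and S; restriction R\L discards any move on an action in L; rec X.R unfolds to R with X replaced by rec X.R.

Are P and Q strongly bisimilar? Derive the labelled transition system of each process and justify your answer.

P ~ Q

Reachable graph of P (8 states):
  u0 = d.b.b.(rec X. d.b.b.X + d.b.a.X + (b.(0 + 0) + (0 + 0 + d.X) + (0 + 0 + 0\{a,d} + a.(0 + X)))) + d.b.a.(rec X. d.b.b.X + d.b.a.X + (b.(0 + 0) + (0 + 0 + d.X) + (0 + 0 + 0\{a,d} + a.(0 + X)))) + (b.(0 + 0) + (0 + 0 + d.(rec X. d.b.b.X + d.b.a.X + (b.(0 + 0) + (0 + 0 + d.X) + (0 + 0 + 0\{a,d} + a.(0 + X))))) + (0 + 0 + 0\{a,d} + a.(0 + (rec X. d.b.b.X + d.b.a.X + (b.(0 + 0) + (0 + 0 + d.X) + (0 + 0 + 0\{a,d} + a.(0 + X))))))) :: ··a··> u1, ··b··> u2, ··d··> u3, ··d··> u4, ··d··> u5
  u1 = 0 + (rec X. d.b.b.X + d.b.a.X + (b.(0 + 0) + (0 + 0 + d.X) + (0 + 0 + 0\{a,d} + a.(0 + X)))) :: ··a··> u1, ··b··> u2, ··d··> u3, ··d··> u4, ··d··> u5
  u2 = 0 + 0 :: (no moves)
  u3 = b.a.(rec X. d.b.b.X + d.b.a.X + (b.(0 + 0) + (0 + 0 + d.X) + (0 + 0 + 0\{a,d} + a.(0 + X)))) :: ··b··> u6
  u4 = b.b.(rec X. d.b.b.X + d.b.a.X + (b.(0 + 0) + (0 + 0 + d.X) + (0 + 0 + 0\{a,d} + a.(0 + X)))) :: ··b··> u7
  u5 = rec X. d.b.b.X + d.b.a.X + (b.(0 + 0) + (0 + 0 + d.X) + (0 + 0 + 0\{a,d} + a.(0 + X))) :: ··a··> u1, ··b··> u2, ··d··> u3, ··d··> u4, ··d··> u5
  u6 = a.(rec X. d.b.b.X + d.b.a.X + (b.(0 + 0) + (0 + 0 + d.X) + (0 + 0 + 0\{a,d} + a.(0 + X)))) :: ··a··> u5
  u7 = b.(rec X. d.b.b.X + d.b.a.X + (b.(0 + 0) + (0 + 0 + d.X) + (0 + 0 + 0\{a,d} + a.(0 + X)))) :: ··b··> u5
Reachable graph of Q (7 states):
  v0 = rec X. d.b.b.X + d.b.a.X + (b.(0 + 0) + (0 + 0 + d.X) + (0 + 0 + 0\{a,d} + a.(0 + X))) :: ··a··> v1, ··b··> v2, ··d··> v0, ··d··> v3, ··d··> v4
  v1 = 0 + (rec X. d.b.b.X + d.b.a.X + (b.(0 + 0) + (0 + 0 + d.X) + (0 + 0 + 0\{a,d} + a.(0 + X)))) :: ··a··> v1, ··b··> v2, ··d··> v0, ··d··> v3, ··d··> v4
  v2 = 0 + 0 :: (no moves)
  v3 = b.a.(rec X. d.b.b.X + d.b.a.X + (b.(0 + 0) + (0 + 0 + d.X) + (0 + 0 + 0\{a,d} + a.(0 + X)))) :: ··b··> v5
  v4 = b.b.(rec X. d.b.b.X + d.b.a.X + (b.(0 + 0) + (0 + 0 + d.X) + (0 + 0 + 0\{a,d} + a.(0 + X)))) :: ··b··> v6
  v5 = a.(rec X. d.b.b.X + d.b.a.X + (b.(0 + 0) + (0 + 0 + d.X) + (0 + 0 + 0\{a,d} + a.(0 + X)))) :: ··a··> v0
  v6 = b.(rec X. d.b.b.X + d.b.a.X + (b.(0 + 0) + (0 + 0 + d.X) + (0 + 0 + 0\{a,d} + a.(0 + X)))) :: ··b··> v0
Bisimilarity quotient blocks:
  B0 = {u0, u1, u5, v0, v1}
  B1 = {u4, v4}
  B2 = {u7, v6}
  B3 = {u3, v3}
  B4 = {u6, v5}
  B5 = {u2, v2}
u0 ∈ B0, v0 ∈ B0 → same block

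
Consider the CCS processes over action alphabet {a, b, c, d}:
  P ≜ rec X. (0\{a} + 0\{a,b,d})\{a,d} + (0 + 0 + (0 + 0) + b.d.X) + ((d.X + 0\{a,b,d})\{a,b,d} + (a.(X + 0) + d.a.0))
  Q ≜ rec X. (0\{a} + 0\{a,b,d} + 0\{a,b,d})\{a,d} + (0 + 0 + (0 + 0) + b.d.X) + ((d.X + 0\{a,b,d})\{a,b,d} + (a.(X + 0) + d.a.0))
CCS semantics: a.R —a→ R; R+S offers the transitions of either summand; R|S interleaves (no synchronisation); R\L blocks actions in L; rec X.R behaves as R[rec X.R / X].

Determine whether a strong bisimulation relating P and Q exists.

Reachable graph of P (5 states):
  p0 = rec X. (0\{a} + 0\{a,b,d})\{a,d} + (0 + 0 + (0 + 0) + b.d.X) + ((d.X + 0\{a,b,d})\{a,b,d} + (a.(X + 0) + d.a.0)) | --a--▸ p1, --b--▸ p2, --d--▸ p3
  p1 = (rec X. (0\{a} + 0\{a,b,d})\{a,d} + (0 + 0 + (0 + 0) + b.d.X) + ((d.X + 0\{a,b,d})\{a,b,d} + (a.(X + 0) + d.a.0))) + 0 | --a--▸ p1, --b--▸ p2, --d--▸ p3
  p2 = d.(rec X. (0\{a} + 0\{a,b,d})\{a,d} + (0 + 0 + (0 + 0) + b.d.X) + ((d.X + 0\{a,b,d})\{a,b,d} + (a.(X + 0) + d.a.0))) | --d--▸ p0
  p3 = a.0 | --a--▸ p4
  p4 = 0 | deadlocked
Reachable graph of Q (5 states):
  q0 = rec X. (0\{a} + 0\{a,b,d} + 0\{a,b,d})\{a,d} + (0 + 0 + (0 + 0) + b.d.X) + ((d.X + 0\{a,b,d})\{a,b,d} + (a.(X + 0) + d.a.0)) | --a--▸ q1, --b--▸ q2, --d--▸ q3
  q1 = (rec X. (0\{a} + 0\{a,b,d} + 0\{a,b,d})\{a,d} + (0 + 0 + (0 + 0) + b.d.X) + ((d.X + 0\{a,b,d})\{a,b,d} + (a.(X + 0) + d.a.0))) + 0 | --a--▸ q1, --b--▸ q2, --d--▸ q3
  q2 = d.(rec X. (0\{a} + 0\{a,b,d} + 0\{a,b,d})\{a,d} + (0 + 0 + (0 + 0) + b.d.X) + ((d.X + 0\{a,b,d})\{a,b,d} + (a.(X + 0) + d.a.0))) | --d--▸ q0
  q3 = a.0 | --a--▸ q4
  q4 = 0 | deadlocked
Bisimilarity quotient blocks:
  B0 = {p0, p1, q0, q1}
  B1 = {p2, q2}
  B2 = {p3, q3}
  B3 = {p4, q4}
p0 ∈ B0, q0 ∈ B0 → same block

bisimilar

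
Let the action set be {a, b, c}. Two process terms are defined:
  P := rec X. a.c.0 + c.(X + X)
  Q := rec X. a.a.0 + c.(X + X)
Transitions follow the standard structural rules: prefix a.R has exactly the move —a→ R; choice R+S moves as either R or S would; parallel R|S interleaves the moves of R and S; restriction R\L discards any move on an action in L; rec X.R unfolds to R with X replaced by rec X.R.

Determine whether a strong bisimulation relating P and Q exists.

Reachable graph of P (4 states):
  p0 = rec X. a.c.0 + c.(X + X) :: =a=> p1, =c=> p2
  p1 = c.0 :: =c=> p3
  p2 = (rec X. a.c.0 + c.(X + X)) + (rec X. a.c.0 + c.(X + X)) :: =a=> p1, =c=> p2
  p3 = 0 :: (no moves)
Reachable graph of Q (4 states):
  q0 = rec X. a.a.0 + c.(X + X) :: =a=> q1, =c=> q2
  q1 = a.0 :: =a=> q3
  q2 = (rec X. a.a.0 + c.(X + X)) + (rec X. a.a.0 + c.(X + X)) :: =a=> q1, =c=> q2
  q3 = 0 :: (no moves)
Coarsest stable partition (strong bisimilarity classes):
  B0 = {p0, p2}
  B1 = {p1}
  B2 = {p3, q3}
  B3 = {q0, q2}
  B4 = {q1}
p0 ∈ B0, q0 ∈ B3 → different blocks

NO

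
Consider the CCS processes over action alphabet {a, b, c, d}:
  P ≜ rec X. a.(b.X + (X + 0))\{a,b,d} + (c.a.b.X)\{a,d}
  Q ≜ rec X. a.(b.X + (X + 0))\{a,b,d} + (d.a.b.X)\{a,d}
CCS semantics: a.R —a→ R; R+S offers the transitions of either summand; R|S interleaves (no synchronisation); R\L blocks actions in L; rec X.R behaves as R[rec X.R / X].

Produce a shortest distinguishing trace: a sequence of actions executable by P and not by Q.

P's transition system — 4 states:
  u0 = rec X. a.(b.X + (X + 0))\{a,b,d} + (c.a.b.X)\{a,d} | --a--▸ u1, --c--▸ u2
  u1 = (b.(rec X. a.(b.X + (X + 0))\{a,b,d} + (c.a.b.X)\{a,d}) + ((rec X. a.(b.X + (X + 0))\{a,b,d} + (c.a.b.X)\{a,d}) + 0))\{a,b,d} | --c--▸ u3
  u2 = (a.b.(rec X. a.(b.X + (X + 0))\{a,b,d} + (c.a.b.X)\{a,d}))\{a,d} | ∅
  u3 = (a.b.(rec X. a.(b.X + (X + 0))\{a,b,d} + (c.a.b.X)\{a,d}))\{a,d}\{a,b,d} | ∅
Q's transition system — 2 states:
  v0 = rec X. a.(b.X + (X + 0))\{a,b,d} + (d.a.b.X)\{a,d} | --a--▸ v1
  v1 = (b.(rec X. a.(b.X + (X + 0))\{a,b,d} + (d.a.b.X)\{a,d}) + ((rec X. a.(b.X + (X + 0))\{a,b,d} + (d.a.b.X)\{a,d}) + 0))\{a,b,d} | ∅
Run σ = ⟨c⟩ on P: start {u0}
  step 1 (c): {u2}
  — P admits the full trace.
Run σ = ⟨c⟩ on Q: start {v0}
  step 1 (c): ∅  — Q cannot continue

c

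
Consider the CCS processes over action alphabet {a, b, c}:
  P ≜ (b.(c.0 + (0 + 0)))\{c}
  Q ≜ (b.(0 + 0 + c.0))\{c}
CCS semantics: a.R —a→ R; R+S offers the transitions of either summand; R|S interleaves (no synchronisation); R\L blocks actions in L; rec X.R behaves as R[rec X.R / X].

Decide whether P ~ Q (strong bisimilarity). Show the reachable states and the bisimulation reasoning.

YES

Reachable graph of P (2 states):
  u0 = (b.(c.0 + (0 + 0)))\{c} → —b→ u1
  u1 = (c.0 + (0 + 0))\{c} → ∅
Reachable graph of Q (2 states):
  v0 = (b.(0 + 0 + c.0))\{c} → —b→ v1
  v1 = (0 + 0 + c.0)\{c} → ∅
Coarsest stable partition (strong bisimilarity classes):
  B0 = {u0, v0}
  B1 = {u1, v1}
u0 ∈ B0, v0 ∈ B0 → same block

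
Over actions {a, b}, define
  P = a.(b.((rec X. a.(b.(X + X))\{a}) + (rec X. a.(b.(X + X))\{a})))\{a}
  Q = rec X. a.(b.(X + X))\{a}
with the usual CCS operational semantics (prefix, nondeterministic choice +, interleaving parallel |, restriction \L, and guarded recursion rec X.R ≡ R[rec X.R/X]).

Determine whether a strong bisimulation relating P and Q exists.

P ~ Q

LTS(P): 3 reachable states
  m0 = a.(b.((rec X. a.(b.(X + X))\{a}) + (rec X. a.(b.(X + X))\{a})))\{a} :: --a--▸ m1
  m1 = (b.((rec X. a.(b.(X + X))\{a}) + (rec X. a.(b.(X + X))\{a})))\{a} :: --b--▸ m2
  m2 = ((rec X. a.(b.(X + X))\{a}) + (rec X. a.(b.(X + X))\{a}))\{a} :: deadlocked
LTS(Q): 3 reachable states
  n0 = rec X. a.(b.(X + X))\{a} :: --a--▸ n1
  n1 = (b.((rec X. a.(b.(X + X))\{a}) + (rec X. a.(b.(X + X))\{a})))\{a} :: --b--▸ n2
  n2 = ((rec X. a.(b.(X + X))\{a}) + (rec X. a.(b.(X + X))\{a}))\{a} :: deadlocked
Coarsest stable partition (strong bisimilarity classes):
  B0 = {m0, n0}
  B1 = {m1, n1}
  B2 = {m2, n2}
m0 ∈ B0, n0 ∈ B0 → same block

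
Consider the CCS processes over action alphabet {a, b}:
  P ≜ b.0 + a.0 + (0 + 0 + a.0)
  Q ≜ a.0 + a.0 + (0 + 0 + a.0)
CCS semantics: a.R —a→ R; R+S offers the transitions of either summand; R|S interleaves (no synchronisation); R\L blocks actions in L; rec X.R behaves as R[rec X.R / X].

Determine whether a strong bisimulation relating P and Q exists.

not bisimilar

LTS(P): 2 reachable states
  u0 = b.0 + a.0 + (0 + 0 + a.0) | --a--▸ u1, --b--▸ u1
  u1 = 0 | ·
LTS(Q): 2 reachable states
  v0 = a.0 + a.0 + (0 + 0 + a.0) | --a--▸ v1
  v1 = 0 | ·
Partition-refinement fixed point:
  B0 = {u0}
  B1 = {u1, v1}
  B2 = {v0}
u0 ∈ B0, v0 ∈ B2 → different blocks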